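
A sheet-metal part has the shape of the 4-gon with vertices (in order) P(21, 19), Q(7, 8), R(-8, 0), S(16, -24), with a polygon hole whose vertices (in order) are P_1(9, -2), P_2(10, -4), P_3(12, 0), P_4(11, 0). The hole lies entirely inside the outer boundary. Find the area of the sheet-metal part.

544.5

Outer boundary:
Σ = (35) + (64) + (192) + (808) = 1099
Area = |Σ|/2 = 549.5.
Hole:
Σ = (-16) + (48) + (0) + (-22) = 10
Area = |Σ|/2 = 5.
Net area = 549.5 − 5 = 544.5.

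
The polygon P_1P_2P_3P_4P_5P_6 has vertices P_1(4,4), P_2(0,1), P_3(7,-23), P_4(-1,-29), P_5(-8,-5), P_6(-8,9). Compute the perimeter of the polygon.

92

|P_1P_2| = √((-4)² + (-3)²) = √25 = 5
|P_2P_3| = √((7)² + (-24)²) = √625 = 25
|P_3P_4| = √((-8)² + (-6)²) = √100 = 10
|P_4P_5| = √((-7)² + (24)²) = √625 = 25
|P_5P_6| = √((0)² + (14)²) = √196 = 14
|P_6P_1| = √((12)² + (-5)²) = √169 = 13
Perimeter = 5 + 25 + 10 + 25 + 14 + 13 = 92.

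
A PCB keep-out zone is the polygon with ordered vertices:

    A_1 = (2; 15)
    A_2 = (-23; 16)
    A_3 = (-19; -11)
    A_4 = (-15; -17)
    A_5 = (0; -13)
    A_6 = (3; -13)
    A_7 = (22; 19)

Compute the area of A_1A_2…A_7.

Apply the shoelace formula: 2A = Σ (x_i·y_{i+1} − x_{i+1}·y_i), indices taken mod 7.
Σ = (377) + (557) + (158) + (195) + (39) + (343) + (292) = 1961
Area = |Σ|/2 = 980.5.

980.5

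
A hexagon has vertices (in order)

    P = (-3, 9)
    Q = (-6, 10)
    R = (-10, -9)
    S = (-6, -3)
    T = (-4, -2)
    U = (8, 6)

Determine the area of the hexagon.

118

Σ = (24) + (154) + (-24) + (0) + (-8) + (90) = 236
Area = |Σ|/2 = 118.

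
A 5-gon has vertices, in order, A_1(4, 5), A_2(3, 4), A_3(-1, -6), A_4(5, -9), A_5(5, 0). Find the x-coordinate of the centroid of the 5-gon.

Apply the shoelace formula. First the cross-terms c_i = x_i·y_{i+1} − x_{i+1}·y_i:
  1, -14, 39, 45, 25  ⇒  2A = 96, A = 48.
Then Σ (x_i + x_{i+1})·c_i = 810, so x̄ = 810 / (6·48) = 2.8125.

2.8125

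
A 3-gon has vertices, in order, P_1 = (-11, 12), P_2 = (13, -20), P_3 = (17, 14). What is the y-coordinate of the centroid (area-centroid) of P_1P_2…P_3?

Apply the surveyor's formula. First the cross-terms c_i = x_i·y_{i+1} − x_{i+1}·y_i:
  64, 522, 358  ⇒  2A = 944, A = 472.
Then Σ (y_i + y_{i+1})·c_i = 5664, so ȳ = 5664 / (6·472) = 2.

2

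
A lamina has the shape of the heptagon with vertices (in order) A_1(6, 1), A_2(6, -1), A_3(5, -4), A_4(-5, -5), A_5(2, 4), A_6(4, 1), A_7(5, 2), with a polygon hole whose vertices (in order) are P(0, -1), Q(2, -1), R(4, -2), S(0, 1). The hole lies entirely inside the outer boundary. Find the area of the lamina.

49

Outer boundary:
Σ = (-12) + (-19) + (-45) + (-10) + (-14) + (3) + (-7) = -104
Area = |Σ|/2 = 52.
Hole:
Cross-terms: 2, 0, 4, 0  ⇒  Σ = 6
Area = |Σ|/2 = 3.
Net area = 52 − 3 = 49.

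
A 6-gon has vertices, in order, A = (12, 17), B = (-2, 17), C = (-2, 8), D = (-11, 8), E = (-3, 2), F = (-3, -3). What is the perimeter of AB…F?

72

|AB| = √((-14)² + (0)²) = √196 = 14
|BC| = √((0)² + (-9)²) = √81 = 9
|CD| = √((-9)² + (0)²) = √81 = 9
|DE| = √((8)² + (-6)²) = √100 = 10
|EF| = √((0)² + (-5)²) = √25 = 5
|FA| = √((15)² + (20)²) = √625 = 25
Perimeter = 14 + 9 + 9 + 10 + 5 + 25 = 72.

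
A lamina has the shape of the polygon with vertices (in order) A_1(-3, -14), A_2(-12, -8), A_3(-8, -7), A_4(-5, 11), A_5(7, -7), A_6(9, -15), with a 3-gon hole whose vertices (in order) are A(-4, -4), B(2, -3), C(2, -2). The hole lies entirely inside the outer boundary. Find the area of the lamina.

Outer boundary:
Apply the shoelace (surveyor's) formula: 2A = Σ (x_i·y_{i+1} − x_{i+1}·y_i), indices taken mod 6.
Σ = (-144) + (20) + (-123) + (-42) + (-42) + (-171) = -502
Area = |Σ|/2 = 251.
Hole:
A→B: (-4)(-3) − (2)(-4) = 20
B→C: (2)(-2) − (2)(-3) = 2
C→A: (2)(-4) − (-4)(-2) = -16
Σ = 6
Area = |Σ|/2 = 3.
Net area = 251 − 3 = 248.

248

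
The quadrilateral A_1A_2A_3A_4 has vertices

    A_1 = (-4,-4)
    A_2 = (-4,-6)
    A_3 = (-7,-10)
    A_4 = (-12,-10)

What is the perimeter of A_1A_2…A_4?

|A_1A_2| = √((0)² + (-2)²) = √4 = 2
|A_2A_3| = √((-3)² + (-4)²) = √25 = 5
|A_3A_4| = √((-5)² + (0)²) = √25 = 5
|A_4A_1| = √((8)² + (6)²) = √100 = 10
Perimeter = 2 + 5 + 5 + 10 = 22.

22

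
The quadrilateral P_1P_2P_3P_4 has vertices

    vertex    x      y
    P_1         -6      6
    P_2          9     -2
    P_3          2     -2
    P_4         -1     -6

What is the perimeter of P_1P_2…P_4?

42

|P_1P_2| = √((15)² + (-8)²) = √289 = 17
|P_2P_3| = √((-7)² + (0)²) = √49 = 7
|P_3P_4| = √((-3)² + (-4)²) = √25 = 5
|P_4P_1| = √((-5)² + (12)²) = √169 = 13
Perimeter = 17 + 7 + 5 + 13 = 42.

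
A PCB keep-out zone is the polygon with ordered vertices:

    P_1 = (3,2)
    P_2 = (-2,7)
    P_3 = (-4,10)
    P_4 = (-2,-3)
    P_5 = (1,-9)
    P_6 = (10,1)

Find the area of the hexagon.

Apply the surveyor's formula: 2A = Σ (x_i·y_{i+1} − x_{i+1}·y_i), indices taken mod 6.
Cross-terms: 25, 8, 32, 21, 91, 17  ⇒  Σ = 194
Area = |Σ|/2 = 97.

97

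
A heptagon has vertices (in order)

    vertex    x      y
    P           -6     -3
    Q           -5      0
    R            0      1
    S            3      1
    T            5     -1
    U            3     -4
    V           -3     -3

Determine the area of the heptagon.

39

Σ = (-15) + (-5) + (-3) + (-8) + (-17) + (-21) + (-9) = -78
Area = |Σ|/2 = 39.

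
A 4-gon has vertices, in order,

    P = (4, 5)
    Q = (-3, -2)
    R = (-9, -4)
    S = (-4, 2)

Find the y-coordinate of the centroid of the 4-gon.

71/183

Apply Gauss's area formula. First the cross-terms c_i = x_i·y_{i+1} − x_{i+1}·y_i:
  7, -6, -34, -28  ⇒  2A = -61, A = -30.5.
Then Σ (y_i + y_{i+1})·c_i = -71, so ȳ = -71 / (6·(-30.5)) = 71/183.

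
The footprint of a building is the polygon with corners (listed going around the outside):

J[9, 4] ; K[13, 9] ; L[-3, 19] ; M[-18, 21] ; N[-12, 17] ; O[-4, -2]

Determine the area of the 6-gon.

311

J→K: (9)(9) − (13)(4) = 29
K→L: (13)(19) − (-3)(9) = 274
L→M: (-3)(21) − (-18)(19) = 279
M→N: (-18)(17) − (-12)(21) = -54
N→O: (-12)(-2) − (-4)(17) = 92
O→J: (-4)(4) − (9)(-2) = 2
Σ = 622
Area = |Σ|/2 = 311.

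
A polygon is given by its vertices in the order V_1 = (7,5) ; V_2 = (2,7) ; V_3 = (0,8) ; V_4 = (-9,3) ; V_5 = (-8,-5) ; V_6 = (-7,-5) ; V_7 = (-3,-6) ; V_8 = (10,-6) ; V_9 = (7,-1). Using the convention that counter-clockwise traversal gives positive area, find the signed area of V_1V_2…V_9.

Apply the shoelace (surveyor's) formula: 2A = Σ (x_i·y_{i+1} − x_{i+1}·y_i), indices taken mod 9.
Σ = (39) + (16) + (72) + (69) + (5) + (27) + (78) + (32) + (42) = 380
Signed area = Σ/2 = 190 (positive ⇒ counter-clockwise traversal).

190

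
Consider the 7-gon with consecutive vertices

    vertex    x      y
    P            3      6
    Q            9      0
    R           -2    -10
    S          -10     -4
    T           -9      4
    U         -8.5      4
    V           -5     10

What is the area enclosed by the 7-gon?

219.5

Apply Gauss's area formula: 2A = Σ (x_i·y_{i+1} − x_{i+1}·y_i), indices taken mod 7.
Cross-terms: -54, -90, -92, -76, -2, -65, -60  ⇒  Σ = -439
Area = |Σ|/2 = 219.5.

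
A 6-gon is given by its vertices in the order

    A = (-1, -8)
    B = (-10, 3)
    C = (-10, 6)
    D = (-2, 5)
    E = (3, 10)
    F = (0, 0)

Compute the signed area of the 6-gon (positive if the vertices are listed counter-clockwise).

-93

Σ = (-83) + (-30) + (-38) + (-35) + (0) + (0) = -186
Signed area = Σ/2 = -93 (negative ⇒ clockwise traversal).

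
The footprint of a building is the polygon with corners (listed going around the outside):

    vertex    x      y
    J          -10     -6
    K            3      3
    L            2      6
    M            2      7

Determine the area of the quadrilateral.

Apply the surveyor's formula: 2A = Σ (x_i·y_{i+1} − x_{i+1}·y_i), indices taken mod 4.
Σ = (-12) + (12) + (2) + (58) = 60
Area = |Σ|/2 = 30.

30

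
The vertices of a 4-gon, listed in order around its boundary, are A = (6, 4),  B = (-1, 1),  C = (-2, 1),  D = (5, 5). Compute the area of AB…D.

Apply the shoelace (surveyor's) formula: 2A = Σ (x_i·y_{i+1} − x_{i+1}·y_i), indices taken mod 4.
A→B: (6)(1) − (-1)(4) = 10
B→C: (-1)(1) − (-2)(1) = 1
C→D: (-2)(5) − (5)(1) = -15
D→A: (5)(4) − (6)(5) = -10
Σ = -14
Area = |Σ|/2 = 7.

7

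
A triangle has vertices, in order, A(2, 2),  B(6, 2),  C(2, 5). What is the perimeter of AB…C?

12

|AB| = √((4)² + (0)²) = √16 = 4
|BC| = √((-4)² + (3)²) = √25 = 5
|CA| = √((0)² + (-3)²) = √9 = 3
Perimeter = 4 + 5 + 3 = 12.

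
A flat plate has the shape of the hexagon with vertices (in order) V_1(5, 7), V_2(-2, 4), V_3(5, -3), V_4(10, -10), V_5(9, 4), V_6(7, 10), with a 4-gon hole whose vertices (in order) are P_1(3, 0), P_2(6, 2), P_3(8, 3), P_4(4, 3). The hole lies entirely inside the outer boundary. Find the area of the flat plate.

Outer boundary:
Apply the surveyor's formula: 2A = Σ (x_i·y_{i+1} − x_{i+1}·y_i), indices taken mod 6.
Σ = (34) + (-14) + (-20) + (130) + (62) + (-1) = 191
Area = |Σ|/2 = 95.5.
Hole:
Σ = (6) + (2) + (12) + (-9) = 11
Area = |Σ|/2 = 5.5.
Net area = 95.5 − 5.5 = 90.

90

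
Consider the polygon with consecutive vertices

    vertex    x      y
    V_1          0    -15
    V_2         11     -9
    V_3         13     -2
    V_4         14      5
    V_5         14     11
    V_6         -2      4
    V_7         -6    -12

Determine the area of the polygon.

Apply the shoelace formula: 2A = Σ (x_i·y_{i+1} − x_{i+1}·y_i), indices taken mod 7.
Cross-terms: 165, 95, 93, 84, 78, 48, 90  ⇒  Σ = 653
Area = |Σ|/2 = 326.5.

326.5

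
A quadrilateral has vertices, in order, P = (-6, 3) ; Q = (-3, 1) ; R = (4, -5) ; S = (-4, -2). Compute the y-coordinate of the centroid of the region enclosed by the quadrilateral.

Apply the shoelace formula. First the cross-terms c_i = x_i·y_{i+1} − x_{i+1}·y_i:
  3, 11, -28, -24  ⇒  2A = -38, A = -19.
Then Σ (y_i + y_{i+1})·c_i = 140, so ȳ = 140 / (6·(-19)) = -70/57.

-70/57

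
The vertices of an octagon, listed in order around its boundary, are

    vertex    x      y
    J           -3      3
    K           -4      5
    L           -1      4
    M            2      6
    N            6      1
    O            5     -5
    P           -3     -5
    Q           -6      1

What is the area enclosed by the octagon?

92.5

Cross-terms: -3, -11, -14, -34, -35, -40, -33, -15  ⇒  Σ = -185
Area = |Σ|/2 = 92.5.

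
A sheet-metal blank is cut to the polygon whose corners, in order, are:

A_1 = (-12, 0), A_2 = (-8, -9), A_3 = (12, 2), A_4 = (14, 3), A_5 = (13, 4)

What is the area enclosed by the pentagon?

136.5

Apply Gauss's area formula: 2A = Σ (x_i·y_{i+1} − x_{i+1}·y_i), indices taken mod 5.
Cross-terms: 108, 92, 8, 17, 48  ⇒  Σ = 273
Area = |Σ|/2 = 136.5.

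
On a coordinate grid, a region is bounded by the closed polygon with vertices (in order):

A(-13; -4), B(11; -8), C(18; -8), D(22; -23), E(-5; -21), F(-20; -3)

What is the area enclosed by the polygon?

Σ = (148) + (56) + (-238) + (-577) + (-405) + (41) = -975
Area = |Σ|/2 = 487.5.

487.5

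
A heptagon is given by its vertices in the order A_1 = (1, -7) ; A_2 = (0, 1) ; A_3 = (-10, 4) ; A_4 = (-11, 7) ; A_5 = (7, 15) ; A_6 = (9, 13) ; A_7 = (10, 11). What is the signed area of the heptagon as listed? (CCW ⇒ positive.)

Apply the surveyor's formula: 2A = Σ (x_i·y_{i+1} − x_{i+1}·y_i), indices taken mod 7.
A_1→A_2: (1)(1) − (0)(-7) = 1
A_2→A_3: (0)(4) − (-10)(1) = 10
A_3→A_4: (-10)(7) − (-11)(4) = -26
A_4→A_5: (-11)(15) − (7)(7) = -214
A_5→A_6: (7)(13) − (9)(15) = -44
A_6→A_7: (9)(11) − (10)(13) = -31
A_7→A_1: (10)(-7) − (1)(11) = -81
Σ = -385
Signed area = Σ/2 = -192.5 (negative ⇒ clockwise traversal).

-192.5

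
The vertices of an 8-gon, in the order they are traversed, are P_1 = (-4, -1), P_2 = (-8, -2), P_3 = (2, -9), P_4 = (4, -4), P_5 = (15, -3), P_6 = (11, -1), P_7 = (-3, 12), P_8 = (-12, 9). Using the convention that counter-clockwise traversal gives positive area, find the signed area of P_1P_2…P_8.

P_1→P_2: (-4)(-2) − (-8)(-1) = 0
P_2→P_3: (-8)(-9) − (2)(-2) = 76
P_3→P_4: (2)(-4) − (4)(-9) = 28
P_4→P_5: (4)(-3) − (15)(-4) = 48
P_5→P_6: (15)(-1) − (11)(-3) = 18
P_6→P_7: (11)(12) − (-3)(-1) = 129
P_7→P_8: (-3)(9) − (-12)(12) = 117
P_8→P_1: (-12)(-1) − (-4)(9) = 48
Σ = 464
Signed area = Σ/2 = 232 (positive ⇒ counter-clockwise traversal).

232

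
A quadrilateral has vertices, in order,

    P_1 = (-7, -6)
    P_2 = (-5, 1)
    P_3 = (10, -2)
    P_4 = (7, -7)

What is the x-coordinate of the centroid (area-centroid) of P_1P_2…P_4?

127/138

Apply the shoelace formula. First the cross-terms c_i = x_i·y_{i+1} − x_{i+1}·y_i:
  -37, 0, -56, -91  ⇒  2A = -184, A = -92.
Then Σ (x_i + x_{i+1})·c_i = -508, so x̄ = -508 / (6·(-92)) = 127/138.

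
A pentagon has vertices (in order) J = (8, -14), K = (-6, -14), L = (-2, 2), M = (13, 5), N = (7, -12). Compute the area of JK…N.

232.5

Apply the surveyor's formula: 2A = Σ (x_i·y_{i+1} − x_{i+1}·y_i), indices taken mod 5.
Σ = (-196) + (-40) + (-36) + (-191) + (-2) = -465
Area = |Σ|/2 = 232.5.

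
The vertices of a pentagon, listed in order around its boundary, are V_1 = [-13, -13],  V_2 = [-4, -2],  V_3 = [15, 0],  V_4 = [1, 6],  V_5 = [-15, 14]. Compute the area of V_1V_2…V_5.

287.5

Apply the shoelace formula: 2A = Σ (x_i·y_{i+1} − x_{i+1}·y_i), indices taken mod 5.
Cross-terms: -26, 30, 90, 104, 377  ⇒  Σ = 575
Area = |Σ|/2 = 287.5.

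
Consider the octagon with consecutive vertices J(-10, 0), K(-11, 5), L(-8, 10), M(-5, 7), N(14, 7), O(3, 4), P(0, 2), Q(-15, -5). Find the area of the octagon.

Apply the shoelace formula: 2A = Σ (x_i·y_{i+1} − x_{i+1}·y_i), indices taken mod 8.
J→K: (-10)(5) − (-11)(0) = -50
K→L: (-11)(10) − (-8)(5) = -70
L→M: (-8)(7) − (-5)(10) = -6
M→N: (-5)(7) − (14)(7) = -133
N→O: (14)(4) − (3)(7) = 35
O→P: (3)(2) − (0)(4) = 6
P→Q: (0)(-5) − (-15)(2) = 30
Q→J: (-15)(0) − (-10)(-5) = -50
Σ = -238
Area = |Σ|/2 = 119.

119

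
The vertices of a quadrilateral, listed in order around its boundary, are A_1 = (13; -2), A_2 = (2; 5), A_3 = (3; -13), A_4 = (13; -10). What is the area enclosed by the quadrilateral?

135.5

Apply the shoelace formula: 2A = Σ (x_i·y_{i+1} − x_{i+1}·y_i), indices taken mod 4.
A_1→A_2: (13)(5) − (2)(-2) = 69
A_2→A_3: (2)(-13) − (3)(5) = -41
A_3→A_4: (3)(-10) − (13)(-13) = 139
A_4→A_1: (13)(-2) − (13)(-10) = 104
Σ = 271
Area = |Σ|/2 = 135.5.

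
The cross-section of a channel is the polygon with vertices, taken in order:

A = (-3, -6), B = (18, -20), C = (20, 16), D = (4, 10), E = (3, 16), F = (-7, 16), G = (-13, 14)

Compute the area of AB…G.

Apply the shoelace (surveyor's) formula: 2A = Σ (x_i·y_{i+1} − x_{i+1}·y_i), indices taken mod 7.
A→B: (-3)(-20) − (18)(-6) = 168
B→C: (18)(16) − (20)(-20) = 688
C→D: (20)(10) − (4)(16) = 136
D→E: (4)(16) − (3)(10) = 34
E→F: (3)(16) − (-7)(16) = 160
F→G: (-7)(14) − (-13)(16) = 110
G→A: (-13)(-6) − (-3)(14) = 120
Σ = 1416
Area = |Σ|/2 = 708.

708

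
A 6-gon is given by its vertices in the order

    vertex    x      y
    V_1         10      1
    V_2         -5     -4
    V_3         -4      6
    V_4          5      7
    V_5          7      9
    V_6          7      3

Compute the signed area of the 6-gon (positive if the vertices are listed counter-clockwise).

-104

Apply the shoelace (surveyor's) formula: 2A = Σ (x_i·y_{i+1} − x_{i+1}·y_i), indices taken mod 6.
V_1→V_2: (10)(-4) − (-5)(1) = -35
V_2→V_3: (-5)(6) − (-4)(-4) = -46
V_3→V_4: (-4)(7) − (5)(6) = -58
V_4→V_5: (5)(9) − (7)(7) = -4
V_5→V_6: (7)(3) − (7)(9) = -42
V_6→V_1: (7)(1) − (10)(3) = -23
Σ = -208
Signed area = Σ/2 = -104 (negative ⇒ clockwise traversal).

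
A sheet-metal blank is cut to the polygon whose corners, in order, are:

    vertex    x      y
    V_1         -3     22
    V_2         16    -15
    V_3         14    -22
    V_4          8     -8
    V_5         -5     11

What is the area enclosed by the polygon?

207

Cross-terms: -307, -142, 64, 48, -77  ⇒  Σ = -414
Area = |Σ|/2 = 207.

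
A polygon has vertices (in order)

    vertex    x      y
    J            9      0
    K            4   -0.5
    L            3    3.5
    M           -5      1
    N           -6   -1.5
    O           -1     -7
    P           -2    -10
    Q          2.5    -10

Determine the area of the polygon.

Apply Gauss's area formula: 2A = Σ (x_i·y_{i+1} − x_{i+1}·y_i), indices taken mod 8.
Σ = (-4.5) + (15.5) + (20.5) + (13.5) + (40.5) + (-4) + (45) + (90) = 216.5
Area = |Σ|/2 = 108.25.

108.25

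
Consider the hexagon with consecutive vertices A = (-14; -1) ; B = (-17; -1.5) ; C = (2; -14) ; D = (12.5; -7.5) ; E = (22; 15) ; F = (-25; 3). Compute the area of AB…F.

632.75

Σ = (4) + (241) + (160) + (352.5) + (441) + (67) = 1265.5
Area = |Σ|/2 = 632.75.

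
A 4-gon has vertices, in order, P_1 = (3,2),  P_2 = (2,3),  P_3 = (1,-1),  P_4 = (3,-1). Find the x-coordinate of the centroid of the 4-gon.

Apply the surveyor's formula. First the cross-terms c_i = x_i·y_{i+1} − x_{i+1}·y_i:
  5, -5, 2, 9  ⇒  2A = 11, A = 5.5.
Then Σ (x_i + x_{i+1})·c_i = 72, so x̄ = 72 / (6·5.5) = 24/11.

24/11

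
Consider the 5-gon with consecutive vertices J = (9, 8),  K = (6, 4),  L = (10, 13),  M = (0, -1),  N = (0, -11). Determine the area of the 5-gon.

57.5

Σ = (-12) + (38) + (-10) + (0) + (99) = 115
Area = |Σ|/2 = 57.5.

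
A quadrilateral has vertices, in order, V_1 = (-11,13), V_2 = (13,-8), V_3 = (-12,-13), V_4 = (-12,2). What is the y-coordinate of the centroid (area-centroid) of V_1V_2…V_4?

Apply Gauss's area formula. First the cross-terms c_i = x_i·y_{i+1} − x_{i+1}·y_i:
  -81, -265, -180, -134  ⇒  2A = -660, A = -330.
Then Σ (y_i + y_{i+1})·c_i = 5130, so ȳ = 5130 / (6·(-330)) = -57/22.

-57/22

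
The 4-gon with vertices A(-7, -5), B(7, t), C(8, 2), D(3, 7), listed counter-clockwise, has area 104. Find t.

-5

The doubled signed area Σ (x_i y_{i+1} − x_{i+1} y_i) is linear in t.
With t=0 it equals 133; the coefficient of t is -15 (from the two edges through B).
So -15·t + 133 = 2·104 = 208 ⇒ t = -5.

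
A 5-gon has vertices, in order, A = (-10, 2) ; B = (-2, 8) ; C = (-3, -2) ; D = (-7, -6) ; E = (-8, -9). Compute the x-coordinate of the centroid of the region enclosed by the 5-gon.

Apply Gauss's area formula. First the cross-terms c_i = x_i·y_{i+1} − x_{i+1}·y_i:
  -76, 28, 4, 15, -106  ⇒  2A = -135, A = -67.5.
Then Σ (x_i + x_{i+1})·c_i = 2415, so x̄ = 2415 / (6·(-67.5)) = -161/27.

-161/27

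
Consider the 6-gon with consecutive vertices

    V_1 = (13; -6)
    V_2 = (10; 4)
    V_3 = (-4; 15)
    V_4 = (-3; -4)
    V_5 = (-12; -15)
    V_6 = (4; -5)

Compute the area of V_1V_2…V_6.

248.5

Apply the shoelace formula: 2A = Σ (x_i·y_{i+1} − x_{i+1}·y_i), indices taken mod 6.
Σ = (112) + (166) + (61) + (-3) + (120) + (41) = 497
Area = |Σ|/2 = 248.5.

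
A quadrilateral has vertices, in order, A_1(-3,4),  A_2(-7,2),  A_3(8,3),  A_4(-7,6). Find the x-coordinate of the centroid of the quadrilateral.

Apply the shoelace formula. First the cross-terms c_i = x_i·y_{i+1} − x_{i+1}·y_i:
  22, -37, 69, -10  ⇒  2A = 44, A = 22.
Then Σ (x_i + x_{i+1})·c_i = -88, so x̄ = -88 / (6·22) = -2/3.

-2/3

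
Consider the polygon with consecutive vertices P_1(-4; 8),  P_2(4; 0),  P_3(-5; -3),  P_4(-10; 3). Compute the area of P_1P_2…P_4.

78.5

Apply Gauss's area formula: 2A = Σ (x_i·y_{i+1} − x_{i+1}·y_i), indices taken mod 4.
Σ = (-32) + (-12) + (-45) + (-68) = -157
Area = |Σ|/2 = 78.5.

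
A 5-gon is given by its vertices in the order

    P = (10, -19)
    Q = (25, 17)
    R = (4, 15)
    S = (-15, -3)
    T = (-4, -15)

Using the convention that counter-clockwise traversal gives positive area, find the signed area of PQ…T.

802

Apply the shoelace (surveyor's) formula: 2A = Σ (x_i·y_{i+1} − x_{i+1}·y_i), indices taken mod 5.
Σ = (645) + (307) + (213) + (213) + (226) = 1604
Signed area = Σ/2 = 802 (positive ⇒ counter-clockwise traversal).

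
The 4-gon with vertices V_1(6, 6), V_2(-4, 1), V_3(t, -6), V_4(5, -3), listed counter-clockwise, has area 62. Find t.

2

The doubled signed area Σ (x_i y_{i+1} − x_{i+1} y_i) is linear in t.
With t=0 it equals 132; the coefficient of t is -4 (from the two edges through V_3).
So -4·t + 132 = 2·62 = 124 ⇒ t = 2.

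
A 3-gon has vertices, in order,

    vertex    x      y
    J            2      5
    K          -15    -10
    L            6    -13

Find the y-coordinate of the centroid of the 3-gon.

Apply Gauss's area formula. First the cross-terms c_i = x_i·y_{i+1} − x_{i+1}·y_i:
  55, 255, 56  ⇒  2A = 366, A = 183.
Then Σ (y_i + y_{i+1})·c_i = -6588, so ȳ = -6588 / (6·183) = -6.

-6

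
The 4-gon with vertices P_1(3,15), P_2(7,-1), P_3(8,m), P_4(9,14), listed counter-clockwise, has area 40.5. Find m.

Write out the shoelace sum; only the two edges meeting at P_3 involve m:
2·Area = [(7·m − 8·(-1)) + (8·14 − 9·m)] + -15
       = -2·m + 105 = 81
⇒ m = 12.

12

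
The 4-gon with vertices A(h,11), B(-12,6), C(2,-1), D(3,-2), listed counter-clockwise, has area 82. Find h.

Write out the shoelace sum; only the two edges meeting at A involve h:
2·Area = [(3·11 − h·(-2)) + (h·6 − (-12)·11)] + -1
       = 8·h + 164 = 164
⇒ h = 0.

0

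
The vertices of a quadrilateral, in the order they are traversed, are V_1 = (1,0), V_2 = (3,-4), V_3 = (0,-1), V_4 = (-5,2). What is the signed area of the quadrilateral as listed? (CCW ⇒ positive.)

-7

Apply Gauss's area formula: 2A = Σ (x_i·y_{i+1} − x_{i+1}·y_i), indices taken mod 4.
Σ = (-4) + (-3) + (-5) + (-2) = -14
Signed area = Σ/2 = -7 (negative ⇒ clockwise traversal).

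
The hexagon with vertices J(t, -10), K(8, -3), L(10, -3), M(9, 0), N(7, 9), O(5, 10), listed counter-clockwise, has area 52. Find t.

The doubled signed area Σ (x_i y_{i+1} − x_{i+1} y_i) is linear in t.
With t=0 it equals 169; the coefficient of t is -13 (from the two edges through J).
So -13·t + 169 = 2·52 = 104 ⇒ t = 5.

5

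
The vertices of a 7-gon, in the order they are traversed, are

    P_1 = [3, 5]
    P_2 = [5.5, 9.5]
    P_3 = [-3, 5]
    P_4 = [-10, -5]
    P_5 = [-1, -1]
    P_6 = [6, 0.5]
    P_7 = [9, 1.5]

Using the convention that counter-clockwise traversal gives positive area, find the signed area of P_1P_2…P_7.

88.75

P_1→P_2: (3)(9.5) − (5.5)(5) = 1
P_2→P_3: (5.5)(5) − (-3)(9.5) = 56
P_3→P_4: (-3)(-5) − (-10)(5) = 65
P_4→P_5: (-10)(-1) − (-1)(-5) = 5
P_5→P_6: (-1)(0.5) − (6)(-1) = 5.5
P_6→P_7: (6)(1.5) − (9)(0.5) = 4.5
P_7→P_1: (9)(5) − (3)(1.5) = 40.5
Σ = 177.5
Signed area = Σ/2 = 88.75 (positive ⇒ counter-clockwise traversal).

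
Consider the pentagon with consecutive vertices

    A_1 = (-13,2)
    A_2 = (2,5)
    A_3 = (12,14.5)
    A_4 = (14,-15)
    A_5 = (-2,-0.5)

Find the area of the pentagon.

A_1→A_2: (-13)(5) − (2)(2) = -69
A_2→A_3: (2)(14.5) − (12)(5) = -31
A_3→A_4: (12)(-15) − (14)(14.5) = -383
A_4→A_5: (14)(-0.5) − (-2)(-15) = -37
A_5→A_1: (-2)(2) − (-13)(-0.5) = -10.5
Σ = -530.5
Area = |Σ|/2 = 265.25.

265.25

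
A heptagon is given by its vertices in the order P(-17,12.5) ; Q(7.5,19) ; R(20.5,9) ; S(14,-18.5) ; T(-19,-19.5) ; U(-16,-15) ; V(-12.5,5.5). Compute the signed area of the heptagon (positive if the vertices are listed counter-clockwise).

Apply the surveyor's formula: 2A = Σ (x_i·y_{i+1} − x_{i+1}·y_i), indices taken mod 7.
P→Q: (-17)(19) − (7.5)(12.5) = -416.75
Q→R: (7.5)(9) − (20.5)(19) = -322
R→S: (20.5)(-18.5) − (14)(9) = -505.25
S→T: (14)(-19.5) − (-19)(-18.5) = -624.5
T→U: (-19)(-15) − (-16)(-19.5) = -27
U→V: (-16)(5.5) − (-12.5)(-15) = -275.5
V→P: (-12.5)(12.5) − (-17)(5.5) = -62.75
Σ = -2233.75
Signed area = Σ/2 = -1116.875 (negative ⇒ clockwise traversal).

-1116.875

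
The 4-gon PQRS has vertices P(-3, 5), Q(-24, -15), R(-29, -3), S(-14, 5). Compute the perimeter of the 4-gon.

70

|PQ| = √((-21)² + (-20)²) = √841 = 29
|QR| = √((-5)² + (12)²) = √169 = 13
|RS| = √((15)² + (8)²) = √289 = 17
|SP| = √((11)² + (0)²) = √121 = 11
Perimeter = 29 + 13 + 17 + 11 = 70.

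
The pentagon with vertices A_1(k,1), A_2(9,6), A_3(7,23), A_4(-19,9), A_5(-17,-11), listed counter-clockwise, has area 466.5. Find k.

Write out the shoelace sum; only the two edges meeting at A_1 involve k:
2·Area = [((-17)·1 − k·(-11)) + (k·6 − 9·1)] + 1027
       = 17·k + 1001 = 933
⇒ k = -4.

-4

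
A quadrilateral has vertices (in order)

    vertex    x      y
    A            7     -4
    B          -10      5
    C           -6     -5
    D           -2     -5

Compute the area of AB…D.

Apply Gauss's area formula: 2A = Σ (x_i·y_{i+1} − x_{i+1}·y_i), indices taken mod 4.
Σ = (-5) + (80) + (20) + (43) = 138
Area = |Σ|/2 = 69.

69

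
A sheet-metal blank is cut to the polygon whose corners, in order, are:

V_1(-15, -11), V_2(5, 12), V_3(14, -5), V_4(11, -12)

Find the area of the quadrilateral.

Σ = (-125) + (-193) + (-113) + (-301) = -732
Area = |Σ|/2 = 366.

366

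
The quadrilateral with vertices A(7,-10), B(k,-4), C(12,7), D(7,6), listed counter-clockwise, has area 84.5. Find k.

The doubled signed area Σ (x_i y_{i+1} − x_{i+1} y_i) is linear in k.
With k=0 it equals -69; the coefficient of k is 17 (from the two edges through B).
So 17·k + -69 = 2·84.5 = 169 ⇒ k = 14.

14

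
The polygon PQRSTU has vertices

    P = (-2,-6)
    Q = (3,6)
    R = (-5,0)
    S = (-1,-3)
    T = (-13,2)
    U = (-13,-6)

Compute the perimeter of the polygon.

60

|PQ| = √((5)² + (12)²) = √169 = 13
|QR| = √((-8)² + (-6)²) = √100 = 10
|RS| = √((4)² + (-3)²) = √25 = 5
|ST| = √((-12)² + (5)²) = √169 = 13
|TU| = √((0)² + (-8)²) = √64 = 8
|UP| = √((11)² + (0)²) = √121 = 11
Perimeter = 13 + 10 + 5 + 13 + 8 + 11 = 60.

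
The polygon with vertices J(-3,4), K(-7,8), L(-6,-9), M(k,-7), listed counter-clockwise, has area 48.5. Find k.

-3

Write out the shoelace sum; only the two edges meeting at M involve k:
2·Area = [((-6)·(-7) − k·(-9)) + (k·4 − (-3)·(-7))] + 115
       = 13·k + 136 = 97
⇒ k = -3.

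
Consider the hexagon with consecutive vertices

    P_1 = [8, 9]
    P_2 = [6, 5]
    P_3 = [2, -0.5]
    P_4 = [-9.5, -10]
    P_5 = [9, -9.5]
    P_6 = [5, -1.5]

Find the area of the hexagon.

Σ = (-14) + (-13) + (-24.75) + (180.25) + (34) + (57) = 219.5
Area = |Σ|/2 = 109.75.

109.75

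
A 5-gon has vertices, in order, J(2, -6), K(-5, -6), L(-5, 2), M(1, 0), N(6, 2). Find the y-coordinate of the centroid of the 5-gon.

-412/183

Apply the shoelace formula. First the cross-terms c_i = x_i·y_{i+1} − x_{i+1}·y_i:
  -42, -40, -2, 2, -40  ⇒  2A = -122, A = -61.
Then Σ (y_i + y_{i+1})·c_i = 824, so ȳ = 824 / (6·(-61)) = -412/183.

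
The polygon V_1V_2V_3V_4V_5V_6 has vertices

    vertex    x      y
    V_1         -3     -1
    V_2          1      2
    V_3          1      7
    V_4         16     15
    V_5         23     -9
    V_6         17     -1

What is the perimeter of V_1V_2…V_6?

82

|V_1V_2| = √((4)² + (3)²) = √25 = 5
|V_2V_3| = √((0)² + (5)²) = √25 = 5
|V_3V_4| = √((15)² + (8)²) = √289 = 17
|V_4V_5| = √((7)² + (-24)²) = √625 = 25
|V_5V_6| = √((-6)² + (8)²) = √100 = 10
|V_6V_1| = √((-20)² + (0)²) = √400 = 20
Perimeter = 5 + 5 + 17 + 25 + 10 + 20 = 82.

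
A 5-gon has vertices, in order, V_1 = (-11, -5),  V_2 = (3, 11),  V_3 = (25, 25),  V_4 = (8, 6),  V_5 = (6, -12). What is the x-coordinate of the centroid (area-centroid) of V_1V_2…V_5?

248/65

Apply the shoelace formula. First the cross-terms c_i = x_i·y_{i+1} − x_{i+1}·y_i:
  -106, -200, -50, -132, -162  ⇒  2A = -650, A = -325.
Then Σ (x_i + x_{i+1})·c_i = -7440, so x̄ = -7440 / (6·(-325)) = 248/65.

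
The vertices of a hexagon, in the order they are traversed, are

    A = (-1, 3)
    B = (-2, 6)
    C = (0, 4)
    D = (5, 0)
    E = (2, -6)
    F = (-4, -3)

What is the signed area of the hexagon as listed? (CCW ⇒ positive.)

Apply the surveyor's formula: 2A = Σ (x_i·y_{i+1} − x_{i+1}·y_i), indices taken mod 6.
Cross-terms: 0, -8, -20, -30, -30, -15  ⇒  Σ = -103
Signed area = Σ/2 = -51.5 (negative ⇒ clockwise traversal).

-51.5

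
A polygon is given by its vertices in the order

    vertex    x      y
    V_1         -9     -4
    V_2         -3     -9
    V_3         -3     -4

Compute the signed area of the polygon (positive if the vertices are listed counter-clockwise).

15

Apply the shoelace formula: 2A = Σ (x_i·y_{i+1} − x_{i+1}·y_i), indices taken mod 3.
Σ = (69) + (-15) + (-24) = 30
Signed area = Σ/2 = 15 (positive ⇒ counter-clockwise traversal).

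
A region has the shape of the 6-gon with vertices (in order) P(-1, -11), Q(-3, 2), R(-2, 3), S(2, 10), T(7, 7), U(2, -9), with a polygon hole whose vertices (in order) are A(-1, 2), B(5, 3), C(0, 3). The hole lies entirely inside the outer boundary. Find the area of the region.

Outer boundary:
Σ = (-35) + (-5) + (-26) + (-56) + (-77) + (-31) = -230
Area = |Σ|/2 = 115.
Hole:
Σ = (-13) + (15) + (3) = 5
Area = |Σ|/2 = 2.5.
Net area = 115 − 2.5 = 112.5.

112.5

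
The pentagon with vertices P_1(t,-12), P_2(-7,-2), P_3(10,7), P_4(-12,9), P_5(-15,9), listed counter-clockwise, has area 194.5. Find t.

Write out the shoelace sum; only the two edges meeting at P_1 involve t:
2·Area = [((-15)·(-12) − t·9) + (t·(-2) − (-7)·(-12))] + 172
       = -11·t + 268 = 389
⇒ t = -11.

-11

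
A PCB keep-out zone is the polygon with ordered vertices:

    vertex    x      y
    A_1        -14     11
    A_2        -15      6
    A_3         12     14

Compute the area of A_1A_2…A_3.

63.5

Apply the shoelace (surveyor's) formula: 2A = Σ (x_i·y_{i+1} − x_{i+1}·y_i), indices taken mod 3.
Σ = (81) + (-282) + (328) = 127
Area = |Σ|/2 = 63.5.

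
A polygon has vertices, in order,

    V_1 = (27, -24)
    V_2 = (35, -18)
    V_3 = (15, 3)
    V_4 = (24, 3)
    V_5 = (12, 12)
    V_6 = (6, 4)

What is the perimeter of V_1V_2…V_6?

|V_1V_2| = √((8)² + (6)²) = √100 = 10
|V_2V_3| = √((-20)² + (21)²) = √841 = 29
|V_3V_4| = √((9)² + (0)²) = √81 = 9
|V_4V_5| = √((-12)² + (9)²) = √225 = 15
|V_5V_6| = √((-6)² + (-8)²) = √100 = 10
|V_6V_1| = √((21)² + (-28)²) = √1225 = 35
Perimeter = 10 + 29 + 9 + 15 + 10 + 35 = 108.

108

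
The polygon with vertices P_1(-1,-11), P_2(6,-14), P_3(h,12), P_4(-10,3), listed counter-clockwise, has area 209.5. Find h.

Write out the shoelace sum; only the two edges meeting at P_3 involve h:
2·Area = [(6·12 − h·(-14)) + (h·3 − (-10)·12)] + 193
       = 17·h + 385 = 419
⇒ h = 2.

2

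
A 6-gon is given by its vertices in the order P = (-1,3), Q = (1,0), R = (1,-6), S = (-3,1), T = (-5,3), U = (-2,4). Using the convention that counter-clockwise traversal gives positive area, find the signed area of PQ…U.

-23

Apply the shoelace formula: 2A = Σ (x_i·y_{i+1} − x_{i+1}·y_i), indices taken mod 6.
P→Q: (-1)(0) − (1)(3) = -3
Q→R: (1)(-6) − (1)(0) = -6
R→S: (1)(1) − (-3)(-6) = -17
S→T: (-3)(3) − (-5)(1) = -4
T→U: (-5)(4) − (-2)(3) = -14
U→P: (-2)(3) − (-1)(4) = -2
Σ = -46
Signed area = Σ/2 = -23 (negative ⇒ clockwise traversal).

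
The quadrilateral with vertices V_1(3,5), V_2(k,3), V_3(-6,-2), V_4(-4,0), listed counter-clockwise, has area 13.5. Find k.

The doubled signed area Σ (x_i y_{i+1} − x_{i+1} y_i) is linear in k.
With k=0 it equals -1; the coefficient of k is -7 (from the two edges through V_2).
So -7·k + -1 = 2·13.5 = 27 ⇒ k = -4.

-4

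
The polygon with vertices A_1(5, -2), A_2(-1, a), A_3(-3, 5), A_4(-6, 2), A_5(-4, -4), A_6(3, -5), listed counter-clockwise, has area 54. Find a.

1

Write out the shoelace sum; only the two edges meeting at A_2 involve a:
2·Area = [(5·a − (-1)·(-2)) + ((-1)·5 − (-3)·a)] + 107
       = 8·a + 100 = 108
⇒ a = 1.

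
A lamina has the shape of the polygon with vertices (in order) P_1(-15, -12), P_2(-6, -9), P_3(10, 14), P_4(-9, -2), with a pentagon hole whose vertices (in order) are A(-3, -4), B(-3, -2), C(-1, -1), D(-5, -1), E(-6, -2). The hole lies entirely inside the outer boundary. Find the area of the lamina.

120

Outer boundary:
Σ = (63) + (6) + (106) + (78) = 253
Area = |Σ|/2 = 126.5.
Hole:
Cross-terms: -6, 1, -4, 4, 18  ⇒  Σ = 13
Area = |Σ|/2 = 6.5.
Net area = 126.5 − 6.5 = 120.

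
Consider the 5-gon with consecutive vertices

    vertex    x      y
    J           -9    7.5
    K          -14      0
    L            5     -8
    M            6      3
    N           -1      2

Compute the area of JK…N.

Apply the shoelace (surveyor's) formula: 2A = Σ (x_i·y_{i+1} − x_{i+1}·y_i), indices taken mod 5.
Σ = (105) + (112) + (63) + (15) + (10.5) = 305.5
Area = |Σ|/2 = 152.75.

152.75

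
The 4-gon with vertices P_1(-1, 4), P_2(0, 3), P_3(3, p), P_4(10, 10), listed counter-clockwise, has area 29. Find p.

The doubled signed area Σ (x_i y_{i+1} − x_{i+1} y_i) is linear in p.
With p=0 it equals 68; the coefficient of p is -10 (from the two edges through P_3).
So -10·p + 68 = 2·29 = 58 ⇒ p = 1.

1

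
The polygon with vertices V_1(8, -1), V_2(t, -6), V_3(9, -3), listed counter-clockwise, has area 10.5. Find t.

Write out the shoelace sum; only the two edges meeting at V_2 involve t:
2·Area = [(8·(-6) − t·(-1)) + (t·(-3) − 9·(-6))] + 15
       = -2·t + 21 = 21
⇒ t = 0.

0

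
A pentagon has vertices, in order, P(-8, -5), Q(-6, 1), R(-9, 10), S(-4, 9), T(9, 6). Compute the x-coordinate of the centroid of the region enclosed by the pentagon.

-109/58

Apply the shoelace formula. First the cross-terms c_i = x_i·y_{i+1} − x_{i+1}·y_i:
  -38, -51, -41, -105, 3  ⇒  2A = -232, A = -116.
Then Σ (x_i + x_{i+1})·c_i = 1308, so x̄ = 1308 / (6·(-116)) = -109/58.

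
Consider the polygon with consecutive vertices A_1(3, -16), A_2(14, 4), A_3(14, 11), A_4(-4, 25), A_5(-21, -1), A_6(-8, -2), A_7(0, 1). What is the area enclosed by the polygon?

Σ = (236) + (98) + (394) + (529) + (34) + (-8) + (-3) = 1280
Area = |Σ|/2 = 640.

640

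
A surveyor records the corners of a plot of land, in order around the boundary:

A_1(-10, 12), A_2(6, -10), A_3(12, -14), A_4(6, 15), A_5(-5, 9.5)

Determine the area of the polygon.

A_1→A_2: (-10)(-10) − (6)(12) = 28
A_2→A_3: (6)(-14) − (12)(-10) = 36
A_3→A_4: (12)(15) − (6)(-14) = 264
A_4→A_5: (6)(9.5) − (-5)(15) = 132
A_5→A_1: (-5)(12) − (-10)(9.5) = 35
Σ = 495
Area = |Σ|/2 = 247.5.

247.5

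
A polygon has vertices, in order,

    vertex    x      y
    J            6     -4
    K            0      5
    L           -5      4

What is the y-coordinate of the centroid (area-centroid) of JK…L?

Apply the shoelace (surveyor's) formula. First the cross-terms c_i = x_i·y_{i+1} − x_{i+1}·y_i:
  30, 25, -4  ⇒  2A = 51, A = 25.5.
Then Σ (y_i + y_{i+1})·c_i = 255, so ȳ = 255 / (6·25.5) = 5/3.

5/3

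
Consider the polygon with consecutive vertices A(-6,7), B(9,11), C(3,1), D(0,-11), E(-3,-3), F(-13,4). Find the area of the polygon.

168.5

Σ = (-129) + (-24) + (-33) + (-33) + (-51) + (-67) = -337
Area = |Σ|/2 = 168.5.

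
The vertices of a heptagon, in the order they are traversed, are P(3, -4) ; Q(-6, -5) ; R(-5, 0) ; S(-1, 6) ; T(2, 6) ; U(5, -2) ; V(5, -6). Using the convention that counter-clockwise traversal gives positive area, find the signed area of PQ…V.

-84

Apply the surveyor's formula: 2A = Σ (x_i·y_{i+1} − x_{i+1}·y_i), indices taken mod 7.
Σ = (-39) + (-25) + (-30) + (-18) + (-34) + (-20) + (-2) = -168
Signed area = Σ/2 = -84 (negative ⇒ clockwise traversal).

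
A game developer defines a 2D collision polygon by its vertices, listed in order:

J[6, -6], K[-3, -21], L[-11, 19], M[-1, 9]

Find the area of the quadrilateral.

280

J→K: (6)(-21) − (-3)(-6) = -144
K→L: (-3)(19) − (-11)(-21) = -288
L→M: (-11)(9) − (-1)(19) = -80
M→J: (-1)(-6) − (6)(9) = -48
Σ = -560
Area = |Σ|/2 = 280.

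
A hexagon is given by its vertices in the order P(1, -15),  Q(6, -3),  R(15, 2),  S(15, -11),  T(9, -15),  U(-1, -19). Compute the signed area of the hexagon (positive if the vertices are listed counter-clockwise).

-164.5

Σ = (87) + (57) + (-195) + (-126) + (-186) + (34) = -329
Signed area = Σ/2 = -164.5 (negative ⇒ clockwise traversal).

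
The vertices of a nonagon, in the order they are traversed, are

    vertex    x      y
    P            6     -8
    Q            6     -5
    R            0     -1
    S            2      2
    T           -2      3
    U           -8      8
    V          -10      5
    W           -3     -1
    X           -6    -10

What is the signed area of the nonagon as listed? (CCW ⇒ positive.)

Σ = (18) + (-6) + (2) + (10) + (8) + (40) + (25) + (24) + (108) = 229
Signed area = Σ/2 = 114.5 (positive ⇒ counter-clockwise traversal).

114.5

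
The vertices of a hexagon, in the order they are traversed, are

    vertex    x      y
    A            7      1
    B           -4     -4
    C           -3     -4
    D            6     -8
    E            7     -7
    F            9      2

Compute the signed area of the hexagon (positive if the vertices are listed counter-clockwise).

57

Apply Gauss's area formula: 2A = Σ (x_i·y_{i+1} − x_{i+1}·y_i), indices taken mod 6.
Cross-terms: -24, 4, 48, 14, 77, -5  ⇒  Σ = 114
Signed area = Σ/2 = 57 (positive ⇒ counter-clockwise traversal).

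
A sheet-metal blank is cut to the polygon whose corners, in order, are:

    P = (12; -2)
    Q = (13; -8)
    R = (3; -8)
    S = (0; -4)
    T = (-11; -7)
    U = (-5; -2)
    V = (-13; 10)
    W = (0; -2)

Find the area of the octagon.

122.5

Apply Gauss's area formula: 2A = Σ (x_i·y_{i+1} − x_{i+1}·y_i), indices taken mod 8.
P→Q: (12)(-8) − (13)(-2) = -70
Q→R: (13)(-8) − (3)(-8) = -80
R→S: (3)(-4) − (0)(-8) = -12
S→T: (0)(-7) − (-11)(-4) = -44
T→U: (-11)(-2) − (-5)(-7) = -13
U→V: (-5)(10) − (-13)(-2) = -76
V→W: (-13)(-2) − (0)(10) = 26
W→P: (0)(-2) − (12)(-2) = 24
Σ = -245
Area = |Σ|/2 = 122.5.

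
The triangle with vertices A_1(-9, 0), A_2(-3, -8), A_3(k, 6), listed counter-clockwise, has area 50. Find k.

Write out the shoelace sum; only the two edges meeting at A_3 involve k:
2·Area = [((-3)·6 − k·(-8)) + (k·0 − (-9)·6)] + 72
       = 8·k + 108 = 100
⇒ k = -1.

-1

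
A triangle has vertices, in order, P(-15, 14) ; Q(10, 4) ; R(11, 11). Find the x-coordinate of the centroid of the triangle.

2

Apply the shoelace formula. First the cross-terms c_i = x_i·y_{i+1} − x_{i+1}·y_i:
  -200, 66, 319  ⇒  2A = 185, A = 92.5.
Then Σ (x_i + x_{i+1})·c_i = 1110, so x̄ = 1110 / (6·92.5) = 2.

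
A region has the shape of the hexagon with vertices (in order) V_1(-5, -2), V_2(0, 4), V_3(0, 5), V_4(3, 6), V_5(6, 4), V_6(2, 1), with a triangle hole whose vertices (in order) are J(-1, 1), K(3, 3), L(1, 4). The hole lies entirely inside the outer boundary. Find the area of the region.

26

Outer boundary:
V_1→V_2: (-5)(4) − (0)(-2) = -20
V_2→V_3: (0)(5) − (0)(4) = 0
V_3→V_4: (0)(6) − (3)(5) = -15
V_4→V_5: (3)(4) − (6)(6) = -24
V_5→V_6: (6)(1) − (2)(4) = -2
V_6→V_1: (2)(-2) − (-5)(1) = 1
Σ = -60
Area = |Σ|/2 = 30.
Hole:
Σ = (-6) + (9) + (5) = 8
Area = |Σ|/2 = 4.
Net area = 30 − 4 = 26.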